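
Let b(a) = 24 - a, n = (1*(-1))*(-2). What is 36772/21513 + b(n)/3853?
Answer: 142155802/82889589 ≈ 1.7150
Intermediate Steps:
n = 2 (n = -1*(-2) = 2)
36772/21513 + b(n)/3853 = 36772/21513 + (24 - 1*2)/3853 = 36772*(1/21513) + (24 - 2)*(1/3853) = 36772/21513 + 22*(1/3853) = 36772/21513 + 22/3853 = 142155802/82889589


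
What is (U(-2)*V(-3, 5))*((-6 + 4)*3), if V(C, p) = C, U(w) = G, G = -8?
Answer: -144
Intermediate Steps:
U(w) = -8
(U(-2)*V(-3, 5))*((-6 + 4)*3) = (-8*(-3))*((-6 + 4)*3) = 24*(-2*3) = 24*(-6) = -144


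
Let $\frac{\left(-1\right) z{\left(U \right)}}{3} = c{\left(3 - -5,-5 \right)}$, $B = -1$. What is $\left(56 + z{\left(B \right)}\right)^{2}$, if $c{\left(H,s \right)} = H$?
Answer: $1024$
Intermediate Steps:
$z{\left(U \right)} = -24$ ($z{\left(U \right)} = - 3 \left(3 - -5\right) = - 3 \left(3 + 5\right) = \left(-3\right) 8 = -24$)
$\left(56 + z{\left(B \right)}\right)^{2} = \left(56 - 24\right)^{2} = 32^{2} = 1024$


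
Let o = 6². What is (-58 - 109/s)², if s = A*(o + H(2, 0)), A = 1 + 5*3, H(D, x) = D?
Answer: 1251249129/369664 ≈ 3384.8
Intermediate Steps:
o = 36
A = 16 (A = 1 + 15 = 16)
s = 608 (s = 16*(36 + 2) = 16*38 = 608)
(-58 - 109/s)² = (-58 - 109/608)² = (-35373/608)² = 1251249129/369664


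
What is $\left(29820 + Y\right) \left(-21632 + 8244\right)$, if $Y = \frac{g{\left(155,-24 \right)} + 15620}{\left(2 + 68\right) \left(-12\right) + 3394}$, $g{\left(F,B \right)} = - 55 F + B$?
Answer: $- \frac{509864247594}{1277} \approx -3.9927 \cdot 10^{8}$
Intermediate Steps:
$g{\left(F,B \right)} = B - 55 F$
$Y = \frac{7071}{2554}$ ($Y = \frac{\left(-24 - 8525\right) + 15620}{\left(2 + 68\right) \left(-12\right) + 3394} = \frac{\left(-24 - 8525\right) + 15620}{70 \left(-12\right) + 3394} = \frac{-8549 + 15620}{-840 + 3394} = \frac{7071}{2554} \approx 2.7686$)
$\left(29820 + Y\right) \left(-21632 + 8244\right) = \left(29820 + \frac{7071}{2554}\right) \left(-21632 + 8244\right) = \frac{76167351}{2554} \left(-13388\right) = - \frac{509864247594}{1277}$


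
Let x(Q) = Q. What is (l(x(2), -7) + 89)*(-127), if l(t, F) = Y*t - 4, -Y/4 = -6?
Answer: -16891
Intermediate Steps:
Y = 24 (Y = -4*(-6) = 24)
l(t, F) = -4 + 24*t (l(t, F) = 24*t - 4 = -4 + 24*t)
(l(x(2), -7) + 89)*(-127) = ((-4 + 24*2) + 89)*(-127) = ((-4 + 48) + 89)*(-127) = (44 + 89)*(-127) = 133*(-127) = -16891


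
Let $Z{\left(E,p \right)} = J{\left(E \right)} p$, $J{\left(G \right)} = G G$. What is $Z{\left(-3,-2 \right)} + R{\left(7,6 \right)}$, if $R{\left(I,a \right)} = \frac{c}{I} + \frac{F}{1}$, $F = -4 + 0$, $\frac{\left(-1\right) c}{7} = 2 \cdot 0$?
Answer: $-22$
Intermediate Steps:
$J{\left(G \right)} = G^{2}$
$c = 0$ ($c = - 7 \cdot 2 \cdot 0 = \left(-7\right) 0 = 0$)
$F = -4$
$R{\left(I,a \right)} = -4$ ($R{\left(I,a \right)} = \frac{0}{I} - \frac{4}{1} = 0 - 4 = -4$)
$Z{\left(E,p \right)} = p E^{2}$ ($Z{\left(E,p \right)} = E^{2} p = p E^{2}$)
$Z{\left(-3,-2 \right)} + R{\left(7,6 \right)} = - 2 \left(-3\right)^{2} - 4 = \left(-2\right) 9 - 4 = -18 - 4 = -22$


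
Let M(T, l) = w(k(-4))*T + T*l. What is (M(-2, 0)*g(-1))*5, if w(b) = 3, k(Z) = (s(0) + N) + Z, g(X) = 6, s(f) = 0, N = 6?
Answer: -180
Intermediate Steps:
k(Z) = 6 + Z (k(Z) = (0 + 6) + Z = 6 + Z)
M(T, l) = 3*T + T*l
(M(-2, 0)*g(-1))*5 = (-2*(3 + 0)*6)*5 = (-2*3*6)*5 = -6*6*5 = -36*5 = -180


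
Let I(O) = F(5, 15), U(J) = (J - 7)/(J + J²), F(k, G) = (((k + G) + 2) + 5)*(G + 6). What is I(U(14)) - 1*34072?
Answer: -33505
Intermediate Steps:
F(k, G) = (6 + G)*(7 + G + k) (F(k, G) = (((G + k) + 2) + 5)*(6 + G) = ((2 + G + k) + 5)*(6 + G) = (7 + G + k)*(6 + G) = (6 + G)*(7 + G + k))
U(J) = (-7 + J)/(J + J²)
I(O) = 567 (I(O) = 42 + 15² + 6*5 + 13*15 + 15*5 = 42 + 225 + 30 + 195 + 75 = 567)
I(U(14)) - 1*34072 = 567 - 1*34072 = 567 - 34072 = -33505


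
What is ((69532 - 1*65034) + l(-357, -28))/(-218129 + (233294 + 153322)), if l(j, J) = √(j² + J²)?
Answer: 4498/168487 + 7*√2617/168487 ≈ 0.028822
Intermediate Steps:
l(j, J) = √(J² + j²)
((69532 - 1*65034) + l(-357, -28))/(-218129 + (233294 + 153322)) = ((69532 - 1*65034) + √((-28)² + (-357)²))/(-218129 + (233294 + 153322)) = ((69532 - 65034) + √(784 + 127449))/(-218129 + 386616) = (4498 + √128233)/168487 = (4498 + 7*√2617)*(1/168487) = 4498/168487 + 7*√2617/168487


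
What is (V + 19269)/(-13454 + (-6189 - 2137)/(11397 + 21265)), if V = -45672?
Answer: 11056087/5633883 ≈ 1.9624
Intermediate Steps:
(V + 19269)/(-13454 + (-6189 - 2137)/(11397 + 21265)) = (-45672 + 19269)/(-13454 + (-6189 - 2137)/(11397 + 21265)) = -26403/(-13454 - 8326/32662) = -26403/(-13454 - 8326*1/32662) = -26403/(-13454 - 4163/16331) = -26403/(-219721437/16331) = -26403*(-16331/219721437) = 11056087/5633883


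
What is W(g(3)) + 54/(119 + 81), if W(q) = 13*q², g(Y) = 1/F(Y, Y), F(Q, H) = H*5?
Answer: 59/180 ≈ 0.32778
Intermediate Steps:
F(Q, H) = 5*H
g(Y) = 1/(5*Y)
W(g(3)) + 54/(119 + 81) = 13*((⅕)/3)² + 54/(119 + 81) = 13*((⅕)*(⅓))² + 54/200 = 13*(1/15)² + (1/200)*54 = 13*(1/225) + 27/100 = 13/225 + 27/100 = 59/180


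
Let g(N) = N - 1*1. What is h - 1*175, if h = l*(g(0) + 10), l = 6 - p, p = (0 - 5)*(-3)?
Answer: -256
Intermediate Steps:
g(N) = -1 + N (g(N) = N - 1 = -1 + N)
p = 15 (p = -5*(-3) = 15)
l = -9 (l = 6 - 1*15 = 6 - 15 = -9)
h = -81 (h = -9*((-1 + 0) + 10) = -9*(-1 + 10) = -9*9 = -81)
h - 1*175 = -81 - 1*175 = -81 - 175 = -256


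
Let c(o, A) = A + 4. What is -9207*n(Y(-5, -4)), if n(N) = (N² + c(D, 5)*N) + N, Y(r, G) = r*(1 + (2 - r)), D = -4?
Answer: -11048400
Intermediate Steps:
c(o, A) = 4 + A
Y(r, G) = r*(3 - r)
n(N) = N² + 10*N (n(N) = (N² + (4 + 5)*N) + N = (N² + 9*N) + N = N² + 10*N)
-9207*n(Y(-5, -4)) = -9207*(-5*(3 - 1*(-5)))*(10 - 5*(3 - 1*(-5))) = -9207*(-5*(3 + 5))*(10 - 5*(3 + 5)) = -9207*(-5*8)*(10 - 5*8) = -(-368280)*(10 - 40) = -(-368280)*(-30) = -9207*1200 = -11048400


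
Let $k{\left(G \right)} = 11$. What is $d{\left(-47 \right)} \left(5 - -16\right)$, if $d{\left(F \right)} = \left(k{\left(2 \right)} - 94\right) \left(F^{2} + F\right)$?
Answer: $-3768366$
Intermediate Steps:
$d{\left(F \right)} = - 83 F - 83 F^{2}$ ($d{\left(F \right)} = \left(11 - 94\right) \left(F^{2} + F\right) = - 83 \left(F + F^{2}\right) = - 83 F - 83 F^{2}$)
$d{\left(-47 \right)} \left(5 - -16\right) = 83 \left(-47\right) \left(-1 - -47\right) \left(5 - -16\right) = 83 \left(-47\right) \left(-1 + 47\right) \left(5 + 16\right) = 83 \left(-47\right) 46 \cdot 21 = \left(-179446\right) 21 = -3768366$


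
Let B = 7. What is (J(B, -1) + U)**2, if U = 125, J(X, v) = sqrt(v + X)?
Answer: (125 + sqrt(6))**2 ≈ 16243.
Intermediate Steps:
J(X, v) = sqrt(X + v)
(J(B, -1) + U)**2 = (sqrt(7 - 1) + 125)**2 = (sqrt(6) + 125)**2 = (125 + sqrt(6))**2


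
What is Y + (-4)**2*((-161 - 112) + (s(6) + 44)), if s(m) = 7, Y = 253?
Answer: -3299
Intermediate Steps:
Y + (-4)**2*((-161 - 112) + (s(6) + 44)) = 253 + (-4)**2*((-161 - 112) + (7 + 44)) = 253 + 16*(-273 + 51) = 253 + 16*(-222) = 253 - 3552 = -3299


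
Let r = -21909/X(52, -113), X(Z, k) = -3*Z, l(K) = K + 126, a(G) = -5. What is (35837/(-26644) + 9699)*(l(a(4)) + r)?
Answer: 3512734816805/1385488 ≈ 2.5354e+6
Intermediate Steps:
l(K) = 126 + K
r = 7303/52 (r = -21909/((-3*52)) = -21909/(-156) = -21909*(-1/156) = 7303/52 ≈ 140.44)
(35837/(-26644) + 9699)*(l(a(4)) + r) = (35837/(-26644) + 9699)*((126 - 5) + 7303/52) = (35837*(-1/26644) + 9699)*(121 + 7303/52) = (-35837/26644 + 9699)*(13595/52) = (258384319/26644)*(13595/52) = 3512734816805/1385488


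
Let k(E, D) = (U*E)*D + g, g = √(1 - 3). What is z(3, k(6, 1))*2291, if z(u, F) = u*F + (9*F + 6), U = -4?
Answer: -646062 + 27492*I*√2 ≈ -6.4606e+5 + 38880.0*I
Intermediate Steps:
g = I*√2 (g = √(-2) = I*√2 ≈ 1.4142*I)
k(E, D) = I*√2 - 4*D*E (k(E, D) = (-4*E)*D + I*√2 = -4*D*E + I*√2 = I*√2 - 4*D*E)
z(u, F) = 6 + 9*F + F*u (z(u, F) = F*u + (6 + 9*F) = 6 + 9*F + F*u)
z(3, k(6, 1))*2291 = (6 + 9*(I*√2 - 4*1*6) + (I*√2 - 4*1*6)*3)*2291 = (6 + 9*(I*√2 - 24) + (I*√2 - 24)*3)*2291 = (6 + 9*(-24 + I*√2) + (-24 + I*√2)*3)*2291 = (6 + (-216 + 9*I*√2) + (-72 + 3*I*√2))*2291 = (-282 + 12*I*√2)*2291 = -646062 + 27492*I*√2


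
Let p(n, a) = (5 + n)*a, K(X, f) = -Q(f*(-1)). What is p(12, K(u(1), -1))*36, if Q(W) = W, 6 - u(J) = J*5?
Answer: -612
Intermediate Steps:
u(J) = 6 - 5*J (u(J) = 6 - J*5 = 6 - 5*J)
K(X, f) = f (K(X, f) = -f*(-1) = -(-1)*f = f)
p(n, a) = a*(5 + n)
p(12, K(u(1), -1))*36 = -(5 + 12)*36 = -1*17*36 = -17*36 = -612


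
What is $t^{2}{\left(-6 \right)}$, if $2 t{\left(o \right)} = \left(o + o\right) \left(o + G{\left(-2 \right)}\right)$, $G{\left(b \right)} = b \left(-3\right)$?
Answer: $0$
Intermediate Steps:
$G{\left(b \right)} = - 3 b$
$t{\left(o \right)} = o \left(6 + o\right)$ ($t{\left(o \right)} = \frac{\left(o + o\right) \left(o - -6\right)}{2} = \frac{2 o \left(o + 6\right)}{2} = \frac{2 o \left(6 + o\right)}{2} = o \left(6 + o\right)$)
$t^{2}{\left(-6 \right)} = \left(- 6 \left(6 - 6\right)\right)^{2} = \left(\left(-6\right) 0\right)^{2} = 0^{2} = 0$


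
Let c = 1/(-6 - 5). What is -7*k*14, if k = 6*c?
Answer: 588/11 ≈ 53.455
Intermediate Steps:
c = -1/11 (c = 1/(-11) = -1/11 ≈ -0.090909)
k = -6/11 (k = 6*(-1/11) = -6/11 ≈ -0.54545)
-7*k*14 = -7*(-6/11)*14 = (42/11)*14 = 588/11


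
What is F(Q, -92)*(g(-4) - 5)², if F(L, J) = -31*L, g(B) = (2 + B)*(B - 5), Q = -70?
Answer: 366730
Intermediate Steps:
g(B) = (-5 + B)*(2 + B) (g(B) = (2 + B)*(-5 + B) = (-5 + B)*(2 + B))
F(Q, -92)*(g(-4) - 5)² = (-31*(-70))*((-10 + (-4)² - 3*(-4)) - 5)² = 2170*((-10 + 16 + 12) - 5)² = 2170*(18 - 5)² = 2170*13² = 2170*169 = 366730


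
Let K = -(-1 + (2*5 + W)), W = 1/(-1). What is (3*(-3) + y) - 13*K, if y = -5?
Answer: 90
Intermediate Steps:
W = -1
K = -8 (K = -(-1 + (2*5 - 1)) = -(-1 + (10 - 1)) = -(-1 + 9) = -1*8 = -8)
(3*(-3) + y) - 13*K = (3*(-3) - 5) - 13*(-8) = (-9 - 5) + 104 = -14 + 104 = 90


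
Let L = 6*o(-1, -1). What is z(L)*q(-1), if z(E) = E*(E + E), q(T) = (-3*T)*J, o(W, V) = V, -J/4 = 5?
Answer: -4320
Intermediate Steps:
J = -20 (J = -4*5 = -20)
q(T) = 60*T (q(T) = -3*T*(-20) = 60*T)
L = -6 (L = 6*(-1) = -6)
z(E) = 2*E² (z(E) = E*(2*E) = 2*E²)
z(L)*q(-1) = (2*(-6)²)*(60*(-1)) = (2*36)*(-60) = 72*(-60) = -4320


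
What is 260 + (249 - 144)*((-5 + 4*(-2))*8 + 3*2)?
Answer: -10030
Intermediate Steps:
260 + (249 - 144)*((-5 + 4*(-2))*8 + 3*2) = 260 + 105*((-5 - 8)*8 + 6) = 260 + 105*(-13*8 + 6) = 260 + 105*(-104 + 6) = 260 + 105*(-98) = 260 - 10290 = -10030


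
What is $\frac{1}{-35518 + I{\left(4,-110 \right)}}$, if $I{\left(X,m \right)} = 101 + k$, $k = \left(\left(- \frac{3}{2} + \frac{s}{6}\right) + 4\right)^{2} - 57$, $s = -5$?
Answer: $- \frac{9}{319241} \approx -2.8192 \cdot 10^{-5}$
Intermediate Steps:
$k = - \frac{488}{9}$ ($k = \left(\left(- \frac{3}{2} - \frac{5}{6}\right) + 4\right)^{2} - 57 = \left(- \frac{7}{3} + 4\right)^{2} - 57 = \left(\frac{5}{3}\right)^{2} - 57 = \frac{25}{9} - 57 = - \frac{488}{9} \approx -54.222$)
$I{\left(X,m \right)} = \frac{421}{9}$ ($I{\left(X,m \right)} = 101 - \frac{488}{9} = \frac{421}{9}$)
$\frac{1}{-35518 + I{\left(4,-110 \right)}} = \frac{1}{-35518 + \frac{421}{9}} = \frac{1}{- \frac{319241}{9}} = - \frac{9}{319241}$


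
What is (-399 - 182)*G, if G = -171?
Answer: 99351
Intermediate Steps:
(-399 - 182)*G = (-399 - 182)*(-171) = -581*(-171) = 99351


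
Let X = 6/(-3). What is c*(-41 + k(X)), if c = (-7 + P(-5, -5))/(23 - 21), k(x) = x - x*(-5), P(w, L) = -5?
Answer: 318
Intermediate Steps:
X = -2 (X = 6*(-⅓) = -2)
k(x) = 6*x (k(x) = x - (-5)*x = x + 5*x = 6*x)
c = -6 (c = (-7 - 5)/(23 - 21) = -12/2 = -12*½ = -6)
c*(-41 + k(X)) = -6*(-41 + 6*(-2)) = -6*(-41 - 12) = -6*(-53) = 318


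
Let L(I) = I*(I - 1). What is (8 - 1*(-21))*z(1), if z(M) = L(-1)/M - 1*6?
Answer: -116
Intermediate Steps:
L(I) = I*(-1 + I)
z(M) = -6 + 2/M (z(M) = (-(-1 - 1))/M - 1*6 = (-1*(-2))/M - 6 = 2/M - 6 = -6 + 2/M)
(8 - 1*(-21))*z(1) = (8 - 1*(-21))*(-6 + 2/1) = (8 + 21)*(-6 + 2*1) = 29*(-6 + 2) = 29*(-4) = -116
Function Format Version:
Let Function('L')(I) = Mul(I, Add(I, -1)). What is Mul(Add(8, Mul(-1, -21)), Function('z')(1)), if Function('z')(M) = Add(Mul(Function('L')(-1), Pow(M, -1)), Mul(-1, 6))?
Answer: -116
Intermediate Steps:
Function('L')(I) = Mul(I, Add(-1, I))
Function('z')(M) = Add(-6, Mul(2, Pow(M, -1))) (Function('z')(M) = Add(Mul(Mul(-1, Add(-1, -1)), Pow(M, -1)), Mul(-1, 6)) = Add(Mul(Mul(-1, -2), Pow(M, -1)), -6) = Add(Mul(2, Pow(M, -1)), -6) = Add(-6, Mul(2, Pow(M, -1))))
Mul(Add(8, Mul(-1, -21)), Function('z')(1)) = Mul(Add(8, Mul(-1, -21)), Add(-6, Mul(2, Pow(1, -1)))) = Mul(Add(8, 21), Add(-6, Mul(2, 1))) = Mul(29, Add(-6, 2)) = Mul(29, -4) = -116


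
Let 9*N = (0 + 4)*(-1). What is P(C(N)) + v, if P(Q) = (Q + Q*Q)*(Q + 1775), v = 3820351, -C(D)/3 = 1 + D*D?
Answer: 75520720853/19683 ≈ 3.8368e+6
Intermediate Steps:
N = -4/9 (N = ((0 + 4)*(-1))/9 = (4*(-1))/9 = (1/9)*(-4) = -4/9 ≈ -0.44444)
C(D) = -3 - 3*D**2 (C(D) = -3*(1 + D*D) = -3*(1 + D**2) = -3 - 3*D**2)
P(Q) = (1775 + Q)*(Q + Q**2) (P(Q) = (Q + Q**2)*(1775 + Q) = (1775 + Q)*(Q + Q**2))
P(C(N)) + v = (-3 - 3*(-4/9)**2)*(1775 + (-3 - 3*(-4/9)**2)**2 + 1776*(-3 - 3*(-4/9)**2)) + 3820351 = (-3 - 3*16/81)*(1775 + (-3 - 3*16/81)**2 + 1776*(-3 - 3*16/81)) + 3820351 = (-3 - 16/27)*(1775 + (-3 - 16/27)**2 + 1776*(-3 - 16/27)) + 3820351 = -97*(1775 + (-97/27)**2 + 1776*(-97/27))/27 + 3820351 = -97*(1775 + 9409/729 - 57424/9)/27 + 3820351 = -97/27*(-3347960/729) + 3820351 = 324752120/19683 + 3820351 = 75520720853/19683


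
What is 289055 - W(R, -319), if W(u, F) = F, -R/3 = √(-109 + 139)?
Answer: 289374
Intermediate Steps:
R = -3*√30 (R = -3*√(-109 + 139) = -3*√30 ≈ -16.432)
289055 - W(R, -319) = 289055 - 1*(-319) = 289055 + 319 = 289374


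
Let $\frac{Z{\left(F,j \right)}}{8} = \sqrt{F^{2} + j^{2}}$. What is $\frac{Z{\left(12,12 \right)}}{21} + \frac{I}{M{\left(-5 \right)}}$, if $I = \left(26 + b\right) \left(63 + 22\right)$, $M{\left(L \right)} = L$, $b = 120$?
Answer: $-2482 + \frac{32 \sqrt{2}}{7} \approx -2475.5$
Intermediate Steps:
$I = 12410$ ($I = \left(26 + 120\right) \left(63 + 22\right) = 146 \cdot 85 = 12410$)
$Z{\left(F,j \right)} = 8 \sqrt{F^{2} + j^{2}}$
$\frac{Z{\left(12,12 \right)}}{21} + \frac{I}{M{\left(-5 \right)}} = \frac{8 \sqrt{12^{2} + 12^{2}}}{21} + \frac{12410}{-5} = 8 \sqrt{144 + 144} \cdot \frac{1}{21} + 12410 \left(- \frac{1}{5}\right) = 8 \sqrt{288} \cdot \frac{1}{21} - 2482 = 8 \cdot 12 \sqrt{2} \cdot \frac{1}{21} - 2482 = 96 \sqrt{2} \cdot \frac{1}{21} - 2482 = \frac{32 \sqrt{2}}{7} - 2482 = -2482 + \frac{32 \sqrt{2}}{7}$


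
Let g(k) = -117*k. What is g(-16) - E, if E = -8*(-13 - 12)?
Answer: 1672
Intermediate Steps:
E = 200 (E = -8*(-25) = 200)
g(-16) - E = -117*(-16) - 1*200 = 1872 - 200 = 1672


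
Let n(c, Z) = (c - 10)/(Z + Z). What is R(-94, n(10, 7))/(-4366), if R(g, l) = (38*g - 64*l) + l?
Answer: 1786/2183 ≈ 0.81814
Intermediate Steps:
n(c, Z) = (-10 + c)/(2*Z) (n(c, Z) = (-10 + c)/((2*Z)) = (-10 + c)*(1/(2*Z)) = (-10 + c)/(2*Z))
R(g, l) = -63*l + 38*g (R(g, l) = (-64*l + 38*g) + l = -63*l + 38*g)
R(-94, n(10, 7))/(-4366) = (-63*(-10 + 10)/(2*7) + 38*(-94))/(-4366) = (-63*0/(2*7) - 3572)*(-1/4366) = (-63*0 - 3572)*(-1/4366) = (0 - 3572)*(-1/4366) = -3572*(-1/4366) = 1786/2183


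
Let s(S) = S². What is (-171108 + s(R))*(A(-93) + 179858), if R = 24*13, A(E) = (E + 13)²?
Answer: -13739135112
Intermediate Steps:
A(E) = (13 + E)²
R = 312
(-171108 + s(R))*(A(-93) + 179858) = (-171108 + 312²)*((13 - 93)² + 179858) = (-171108 + 97344)*((-80)² + 179858) = -73764*(6400 + 179858) = -73764*186258 = -13739135112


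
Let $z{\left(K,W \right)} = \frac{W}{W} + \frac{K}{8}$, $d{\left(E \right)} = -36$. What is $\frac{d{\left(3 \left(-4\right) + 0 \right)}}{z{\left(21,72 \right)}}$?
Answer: $- \frac{288}{29} \approx -9.931$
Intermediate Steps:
$z{\left(K,W \right)} = 1 + \frac{K}{8}$ ($z{\left(K,W \right)} = 1 + K \frac{1}{8} = 1 + \frac{K}{8}$)
$\frac{d{\left(3 \left(-4\right) + 0 \right)}}{z{\left(21,72 \right)}} = - \frac{36}{1 + \frac{1}{8} \cdot 21} = - \frac{36}{1 + \frac{21}{8}} = - \frac{36}{\frac{29}{8}} = \left(-36\right) \frac{8}{29} = - \frac{288}{29}$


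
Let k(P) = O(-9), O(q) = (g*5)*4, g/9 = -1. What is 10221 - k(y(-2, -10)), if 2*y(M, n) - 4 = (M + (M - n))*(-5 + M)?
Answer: 10401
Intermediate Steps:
g = -9 (g = 9*(-1) = -9)
y(M, n) = 2 + (-5 + M)*(-n + 2*M)/2 (y(M, n) = 2 + ((M + (M - n))*(-5 + M))/2 = 2 + ((-n + 2*M)*(-5 + M))/2 = 2 + ((-5 + M)*(-n + 2*M))/2 = 2 + (-5 + M)*(-n + 2*M)/2)
O(q) = -180 (O(q) = -9*5*4 = -45*4 = -180)
k(P) = -180
10221 - k(y(-2, -10)) = 10221 - 1*(-180) = 10221 + 180 = 10401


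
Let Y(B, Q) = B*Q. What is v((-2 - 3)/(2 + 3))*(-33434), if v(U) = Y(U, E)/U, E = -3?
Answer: 100302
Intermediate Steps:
v(U) = -3 (v(U) = (U*(-3))/U = (-3*U)/U = -3)
v((-2 - 3)/(2 + 3))*(-33434) = -3*(-33434) = 100302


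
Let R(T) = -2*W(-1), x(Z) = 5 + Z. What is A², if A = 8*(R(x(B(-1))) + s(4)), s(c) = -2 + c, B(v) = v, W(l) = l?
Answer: 1024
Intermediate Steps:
R(T) = 2 (R(T) = -2*(-1) = 2)
A = 32 (A = 8*(2 + (-2 + 4)) = 8*(2 + 2) = 8*4 = 32)
A² = 32² = 1024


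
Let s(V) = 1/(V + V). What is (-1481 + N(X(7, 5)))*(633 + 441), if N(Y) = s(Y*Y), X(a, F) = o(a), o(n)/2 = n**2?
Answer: -15276064239/9604 ≈ -1.5906e+6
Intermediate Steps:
o(n) = 2*n**2
X(a, F) = 2*a**2
s(V) = 1/(2*V)
N(Y) = 1/(2*Y**2) (N(Y) = 1/(2*((Y*Y))) = 1/(2*(Y**2)) = 1/(2*Y**2))
(-1481 + N(X(7, 5)))*(633 + 441) = (-1481 + 1/(2*(2*7**2)**2))*(633 + 441) = (-1481 + 1/(2*(2*49)**2))*1074 = (-1481 + (1/2)/98**2)*1074 = (-1481 + (1/2)*(1/9604))*1074 = (-1481 + 1/19208)*1074 = -28447047/19208*1074 = -15276064239/9604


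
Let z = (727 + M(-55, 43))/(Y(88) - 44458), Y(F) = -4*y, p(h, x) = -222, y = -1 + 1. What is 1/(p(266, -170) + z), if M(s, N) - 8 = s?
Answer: -22229/4935178 ≈ -0.0045042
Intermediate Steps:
M(s, N) = 8 + s
y = 0
Y(F) = 0 (Y(F) = -4*0 = 0)
z = -340/22229 (z = (727 + (8 - 55))/(0 - 44458) = (727 - 47)/(-44458) = 680*(-1/44458) = -340/22229 ≈ -0.015295)
1/(p(266, -170) + z) = 1/(-222 - 340/22229) = 1/(-4935178/22229) = -22229/4935178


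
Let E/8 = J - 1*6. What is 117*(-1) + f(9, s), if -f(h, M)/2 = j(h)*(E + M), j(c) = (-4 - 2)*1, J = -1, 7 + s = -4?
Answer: -921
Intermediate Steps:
s = -11 (s = -7 - 4 = -11)
j(c) = -6 (j(c) = -6*1 = -6)
E = -56 (E = 8*(-1 - 1*6) = 8*(-1 - 6) = 8*(-7) = -56)
f(h, M) = -672 + 12*M (f(h, M) = -(-12)*(-56 + M) = -2*(336 - 6*M) = -672 + 12*M)
117*(-1) + f(9, s) = 117*(-1) + (-672 + 12*(-11)) = -117 + (-672 - 132) = -117 - 804 = -921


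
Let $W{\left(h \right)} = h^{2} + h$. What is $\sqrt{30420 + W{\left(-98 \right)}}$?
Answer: $\sqrt{39926} \approx 199.81$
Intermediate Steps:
$W{\left(h \right)} = h + h^{2}$
$\sqrt{30420 + W{\left(-98 \right)}} = \sqrt{30420 - 98 \left(1 - 98\right)} = \sqrt{30420 - -9506} = \sqrt{30420 + 9506} = \sqrt{39926}$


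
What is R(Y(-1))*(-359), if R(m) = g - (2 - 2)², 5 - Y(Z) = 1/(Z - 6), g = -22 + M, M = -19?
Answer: 14719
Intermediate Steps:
g = -41 (g = -22 - 19 = -41)
Y(Z) = 5 - 1/(-6 + Z) (Y(Z) = 5 - 1/(Z - 6) = 5 - 1/(-6 + Z))
R(m) = -41 (R(m) = -41 - (2 - 2)² = -41 - 1*0² = -41 - 1*0 = -41 + 0 = -41)
R(Y(-1))*(-359) = -41*(-359) = 14719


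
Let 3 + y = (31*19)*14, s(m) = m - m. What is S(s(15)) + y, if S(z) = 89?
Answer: 8332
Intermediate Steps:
s(m) = 0
y = 8243 (y = -3 + (31*19)*14 = -3 + 589*14 = -3 + 8246 = 8243)
S(s(15)) + y = 89 + 8243 = 8332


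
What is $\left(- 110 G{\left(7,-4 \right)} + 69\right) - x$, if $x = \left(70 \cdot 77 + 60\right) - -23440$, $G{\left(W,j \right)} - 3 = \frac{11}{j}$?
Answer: $- \frac{57697}{2} \approx -28849.0$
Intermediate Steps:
$G{\left(W,j \right)} = 3 + \frac{11}{j}$
$x = 28890$ ($x = \left(5390 + 60\right) + 23440 = 5450 + 23440 = 28890$)
$\left(- 110 G{\left(7,-4 \right)} + 69\right) - x = \left(- 110 \left(3 + \frac{11}{-4}\right) + 69\right) - 28890 = \left(- 110 \left(3 + 11 \left(- \frac{1}{4}\right)\right) + 69\right) - 28890 = \left(- 110 \left(3 - \frac{11}{4}\right) + 69\right) - 28890 = \left(\left(-110\right) \frac{1}{4} + 69\right) - 28890 = \left(- \frac{55}{2} + 69\right) - 28890 = \frac{83}{2} - 28890 = - \frac{57697}{2}$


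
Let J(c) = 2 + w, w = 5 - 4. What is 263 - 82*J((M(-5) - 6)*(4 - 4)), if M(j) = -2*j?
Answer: 17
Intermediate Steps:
w = 1
J(c) = 3 (J(c) = 2 + 1 = 3)
263 - 82*J((M(-5) - 6)*(4 - 4)) = 263 - 82*3 = 263 - 246 = 17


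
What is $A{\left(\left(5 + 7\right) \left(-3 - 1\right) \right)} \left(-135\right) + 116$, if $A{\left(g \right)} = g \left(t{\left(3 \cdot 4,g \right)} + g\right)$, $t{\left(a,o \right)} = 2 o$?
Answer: $-933004$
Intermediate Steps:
$A{\left(g \right)} = 3 g^{2}$ ($A{\left(g \right)} = g \left(2 g + g\right) = g 3 g = 3 g^{2}$)
$A{\left(\left(5 + 7\right) \left(-3 - 1\right) \right)} \left(-135\right) + 116 = 3 \left(\left(5 + 7\right) \left(-3 - 1\right)\right)^{2} \left(-135\right) + 116 = 3 \left(12 \left(-4\right)\right)^{2} \left(-135\right) + 116 = 3 \left(-48\right)^{2} \left(-135\right) + 116 = 3 \cdot 2304 \left(-135\right) + 116 = 6912 \left(-135\right) + 116 = -933120 + 116 = -933004$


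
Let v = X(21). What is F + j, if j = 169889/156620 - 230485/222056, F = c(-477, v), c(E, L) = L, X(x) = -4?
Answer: -838337389/212063480 ≈ -3.9532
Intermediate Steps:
v = -4
F = -4
j = 9916531/212063480 (j = 169889*(1/156620) - 230485*1/222056 = 169889/156620 - 230485/222056 = 9916531/212063480 ≈ 0.046762)
F + j = -4 + 9916531/212063480 = -838337389/212063480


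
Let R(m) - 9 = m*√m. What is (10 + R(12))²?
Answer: 2089 + 912*√3 ≈ 3668.6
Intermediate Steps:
R(m) = 9 + m^(3/2) (R(m) = 9 + m*√m = 9 + m^(3/2))
(10 + R(12))² = (10 + (9 + 12^(3/2)))² = (10 + (9 + 24*√3))² = (19 + 24*√3)²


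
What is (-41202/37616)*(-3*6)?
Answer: 185409/9404 ≈ 19.716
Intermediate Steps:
(-41202/37616)*(-3*6) = -41202*1/37616*(-18) = -20601/18808*(-18) = 185409/9404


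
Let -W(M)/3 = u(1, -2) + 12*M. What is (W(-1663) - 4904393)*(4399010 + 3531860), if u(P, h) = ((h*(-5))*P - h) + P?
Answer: -38421607290680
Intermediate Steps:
u(P, h) = P - h - 5*P*h (u(P, h) = ((-5*h)*P - h) + P = (-5*P*h - h) + P = (-h - 5*P*h) + P = P - h - 5*P*h)
W(M) = -39 - 36*M (W(M) = -3*((1 - 1*(-2) - 5*1*(-2)) + 12*M) = -3*((1 + 2 + 10) + 12*M) = -3*(13 + 12*M) = -39 - 36*M)
(W(-1663) - 4904393)*(4399010 + 3531860) = ((-39 - 36*(-1663)) - 4904393)*(4399010 + 3531860) = ((-39 + 59868) - 4904393)*7930870 = (59829 - 4904393)*7930870 = -4844564*7930870 = -38421607290680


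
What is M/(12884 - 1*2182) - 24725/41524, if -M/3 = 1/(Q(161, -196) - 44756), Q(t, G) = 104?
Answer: -984602450569/1653574624408 ≈ -0.59544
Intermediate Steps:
M = 1/14884 (M = -3/(104 - 44756) = -3/(-44652) = -3*(-1/44652) = 1/14884 ≈ 6.7186e-5)
M/(12884 - 1*2182) - 24725/41524 = 1/(14884*(12884 - 1*2182)) - 24725/41524 = 1/(14884*(12884 - 2182)) - 24725*1/41524 = (1/14884)/10702 - 24725/41524 = (1/14884)*(1/10702) - 24725/41524 = 1/159288568 - 24725/41524 = -984602450569/1653574624408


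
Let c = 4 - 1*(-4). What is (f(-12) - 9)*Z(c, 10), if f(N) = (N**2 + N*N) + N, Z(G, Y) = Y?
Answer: 2670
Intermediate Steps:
c = 8 (c = 4 + 4 = 8)
f(N) = N + 2*N**2 (f(N) = (N**2 + N**2) + N = 2*N**2 + N = N + 2*N**2)
(f(-12) - 9)*Z(c, 10) = (-12*(1 + 2*(-12)) - 9)*10 = (-12*(1 - 24) - 9)*10 = (-12*(-23) - 9)*10 = (276 - 9)*10 = 267*10 = 2670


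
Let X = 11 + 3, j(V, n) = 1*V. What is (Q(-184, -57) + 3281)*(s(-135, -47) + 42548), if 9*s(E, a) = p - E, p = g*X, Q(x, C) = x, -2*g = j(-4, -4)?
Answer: 1186445215/9 ≈ 1.3183e+8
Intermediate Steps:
j(V, n) = V
X = 14
g = 2 (g = -½*(-4) = 2)
p = 28 (p = 2*14 = 28)
s(E, a) = 28/9 - E/9 (s(E, a) = (28 - E)/9 = 28/9 - E/9)
(Q(-184, -57) + 3281)*(s(-135, -47) + 42548) = (-184 + 3281)*((28/9 - ⅑*(-135)) + 42548) = 3097*((28/9 + 15) + 42548) = 3097*(163/9 + 42548) = 3097*(383095/9) = 1186445215/9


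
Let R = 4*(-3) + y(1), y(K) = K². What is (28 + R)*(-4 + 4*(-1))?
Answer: -136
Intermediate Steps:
R = -11 (R = 4*(-3) + 1² = -12 + 1 = -11)
(28 + R)*(-4 + 4*(-1)) = (28 - 11)*(-4 + 4*(-1)) = 17*(-4 - 4) = 17*(-8) = -136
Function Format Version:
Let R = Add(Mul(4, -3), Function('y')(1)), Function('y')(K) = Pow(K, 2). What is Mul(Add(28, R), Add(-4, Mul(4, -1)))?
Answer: -136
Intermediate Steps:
R = -11 (R = Add(Mul(4, -3), Pow(1, 2)) = Add(-12, 1) = -11)
Mul(Add(28, R), Add(-4, Mul(4, -1))) = Mul(Add(28, -11), Add(-4, Mul(4, -1))) = Mul(17, Add(-4, -4)) = Mul(17, -8) = -136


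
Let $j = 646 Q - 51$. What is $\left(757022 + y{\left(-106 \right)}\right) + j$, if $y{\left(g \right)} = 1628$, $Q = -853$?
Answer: $207561$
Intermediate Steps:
$j = -551089$ ($j = 646 \left(-853\right) - 51 = -551038 - 51 = -551089$)
$\left(757022 + y{\left(-106 \right)}\right) + j = \left(757022 + 1628\right) - 551089 = 758650 - 551089 = 207561$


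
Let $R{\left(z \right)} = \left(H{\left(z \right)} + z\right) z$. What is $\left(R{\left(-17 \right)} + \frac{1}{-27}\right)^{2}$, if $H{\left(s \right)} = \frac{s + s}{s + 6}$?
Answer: $\frac{4930286656}{88209} \approx 55893.0$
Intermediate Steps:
$H{\left(s \right)} = \frac{2 s}{6 + s}$
$R{\left(z \right)} = z \left(z + \frac{2 z}{6 + z}\right)$ ($R{\left(z \right)} = \left(\frac{2 z}{6 + z} + z\right) z = \left(z + \frac{2 z}{6 + z}\right) z = z \left(z + \frac{2 z}{6 + z}\right)$)
$\left(R{\left(-17 \right)} + \frac{1}{-27}\right)^{2} = \left(\frac{\left(-17\right)^{2} \left(8 - 17\right)}{6 - 17} + \frac{1}{-27}\right)^{2} = \left(289 \frac{1}{-11} \left(-9\right) - \frac{1}{27}\right)^{2} = \left(289 \left(- \frac{1}{11}\right) \left(-9\right) - \frac{1}{27}\right)^{2} = \left(\frac{2601}{11} - \frac{1}{27}\right)^{2} = \left(\frac{70216}{297}\right)^{2} = \frac{4930286656}{88209}$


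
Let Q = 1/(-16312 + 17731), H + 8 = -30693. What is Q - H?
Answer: 43564720/1419 ≈ 30701.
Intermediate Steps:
H = -30701 (H = -8 - 30693 = -30701)
Q = 1/1419 ≈ 0.00070472
Q - H = 1/1419 - 1*(-30701) = 1/1419 + 30701 = 43564720/1419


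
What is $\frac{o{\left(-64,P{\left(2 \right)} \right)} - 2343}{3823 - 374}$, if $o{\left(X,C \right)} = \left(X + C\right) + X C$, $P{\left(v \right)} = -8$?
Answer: $- \frac{1903}{3449} \approx -0.55175$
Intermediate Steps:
$o{\left(X,C \right)} = C + X + C X$ ($o{\left(X,C \right)} = \left(C + X\right) + C X = C + X + C X$)
$\frac{o{\left(-64,P{\left(2 \right)} \right)} - 2343}{3823 - 374} = \frac{\left(-8 - 64 - -512\right) - 2343}{3823 - 374} = \frac{\left(-8 - 64 + 512\right) - 2343}{3449} = \left(440 - 2343\right) \frac{1}{3449} = \left(-1903\right) \frac{1}{3449} = - \frac{1903}{3449}$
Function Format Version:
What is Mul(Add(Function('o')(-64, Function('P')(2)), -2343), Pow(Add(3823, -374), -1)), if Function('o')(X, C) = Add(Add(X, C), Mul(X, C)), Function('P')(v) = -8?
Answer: Rational(-1903, 3449) ≈ -0.55175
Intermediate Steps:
Function('o')(X, C) = Add(C, X, Mul(C, X)) (Function('o')(X, C) = Add(Add(C, X), Mul(C, X)) = Add(C, X, Mul(C, X)))
Mul(Add(Function('o')(-64, Function('P')(2)), -2343), Pow(Add(3823, -374), -1)) = Mul(Add(Add(-8, -64, Mul(-8, -64)), -2343), Pow(Add(3823, -374), -1)) = Mul(Add(Add(-8, -64, 512), -2343), Pow(3449, -1)) = Mul(Add(440, -2343), Rational(1, 3449)) = Mul(-1903, Rational(1, 3449)) = Rational(-1903, 3449)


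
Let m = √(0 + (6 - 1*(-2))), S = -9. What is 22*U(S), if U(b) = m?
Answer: 44*√2 ≈ 62.225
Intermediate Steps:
m = 2*√2 (m = √(0 + (6 + 2)) = √(0 + 8) = √8 = 2*√2 ≈ 2.8284)
U(b) = 2*√2
22*U(S) = 22*(2*√2) = 44*√2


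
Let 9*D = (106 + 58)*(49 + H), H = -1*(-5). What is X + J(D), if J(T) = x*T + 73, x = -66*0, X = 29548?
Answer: 29621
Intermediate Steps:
H = 5
D = 984 (D = ((106 + 58)*(49 + 5))/9 = (164*54)/9 = (⅑)*8856 = 984)
x = 0 (x = -11*0 = 0)
J(T) = 73 (J(T) = 0*T + 73 = 0 + 73 = 73)
X + J(D) = 29548 + 73 = 29621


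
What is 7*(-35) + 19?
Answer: -226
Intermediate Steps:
7*(-35) + 19 = -245 + 19 = -226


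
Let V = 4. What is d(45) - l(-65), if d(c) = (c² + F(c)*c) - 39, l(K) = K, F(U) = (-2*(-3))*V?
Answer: 3131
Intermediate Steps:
F(U) = 24 (F(U) = -2*(-3)*4 = 6*4 = 24)
d(c) = -39 + c² + 24*c (d(c) = (c² + 24*c) - 39 = -39 + c² + 24*c)
d(45) - l(-65) = (-39 + 45² + 24*45) - 1*(-65) = (-39 + 2025 + 1080) + 65 = 3066 + 65 = 3131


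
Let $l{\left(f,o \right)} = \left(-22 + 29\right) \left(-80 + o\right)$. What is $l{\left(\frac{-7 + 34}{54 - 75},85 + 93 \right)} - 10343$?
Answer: $-9657$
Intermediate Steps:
$l{\left(f,o \right)} = -560 + 7 o$ ($l{\left(f,o \right)} = 7 \left(-80 + o\right) = -560 + 7 o$)
$l{\left(\frac{-7 + 34}{54 - 75},85 + 93 \right)} - 10343 = \left(-560 + 7 \left(85 + 93\right)\right) - 10343 = \left(-560 + 7 \cdot 178\right) - 10343 = \left(-560 + 1246\right) - 10343 = 686 - 10343 = -9657$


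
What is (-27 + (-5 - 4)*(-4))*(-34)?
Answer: -306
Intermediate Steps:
(-27 + (-5 - 4)*(-4))*(-34) = (-27 - 9*(-4))*(-34) = (-27 + 36)*(-34) = 9*(-34) = -306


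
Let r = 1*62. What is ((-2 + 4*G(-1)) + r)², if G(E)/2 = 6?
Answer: 11664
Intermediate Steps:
G(E) = 12 (G(E) = 2*6 = 12)
r = 62
((-2 + 4*G(-1)) + r)² = ((-2 + 4*12) + 62)² = ((-2 + 48) + 62)² = (46 + 62)² = 108² = 11664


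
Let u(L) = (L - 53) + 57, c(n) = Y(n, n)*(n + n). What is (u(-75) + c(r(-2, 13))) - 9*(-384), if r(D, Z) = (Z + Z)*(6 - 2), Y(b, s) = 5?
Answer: 4425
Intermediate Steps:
r(D, Z) = 8*Z (r(D, Z) = (2*Z)*4 = 8*Z)
c(n) = 10*n (c(n) = 5*(n + n) = 5*(2*n) = 10*n)
u(L) = 4 + L (u(L) = (-53 + L) + 57 = 4 + L)
(u(-75) + c(r(-2, 13))) - 9*(-384) = ((4 - 75) + 10*(8*13)) - 9*(-384) = (-71 + 10*104) + 3456 = (-71 + 1040) + 3456 = 969 + 3456 = 4425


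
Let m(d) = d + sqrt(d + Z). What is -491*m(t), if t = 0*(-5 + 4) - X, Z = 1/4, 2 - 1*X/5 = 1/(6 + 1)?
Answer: 31915/7 - 491*I*sqrt(1771)/14 ≈ 4559.3 - 1475.9*I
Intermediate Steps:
X = 65/7 (X = 10 - 5/(6 + 1) = 10 - 5/7 = 65/7 ≈ 9.2857)
Z = 1/4 (Z = 1*(1/4) = 1/4 ≈ 0.25000)
t = -65/7 (t = 0*(-5 + 4) - 1*65/7 = 0*(-1) - 65/7 = 0 - 65/7 = -65/7 ≈ -9.2857)
m(d) = d + sqrt(1/4 + d) (m(d) = d + sqrt(d + 1/4) = d + sqrt(1/4 + d))
-491*m(t) = -491*(-65/7 + sqrt(1 + 4*(-65/7))/2) = -491*(-65/7 + sqrt(1 - 260/7)/2) = -491*(-65/7 + sqrt(-253/7)/2) = -491*(-65/7 + (I*sqrt(1771)/7)/2) = -491*(-65/7 + I*sqrt(1771)/14) = 31915/7 - 491*I*sqrt(1771)/14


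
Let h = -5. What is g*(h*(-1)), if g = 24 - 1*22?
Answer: 10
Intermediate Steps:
g = 2 (g = 24 - 22 = 2)
g*(h*(-1)) = 2*(-5*(-1)) = 2*5 = 10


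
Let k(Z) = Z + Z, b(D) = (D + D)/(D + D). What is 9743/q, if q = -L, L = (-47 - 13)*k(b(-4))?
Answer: 9743/120 ≈ 81.192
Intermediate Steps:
b(D) = 1 (b(D) = (2*D)/((2*D)) = (2*D)*(1/(2*D)) = 1)
k(Z) = 2*Z
L = -120 (L = (-47 - 13)*(2*1) = -60*2 = -120)
q = 120 (q = -1*(-120) = 120)
9743/q = 9743/120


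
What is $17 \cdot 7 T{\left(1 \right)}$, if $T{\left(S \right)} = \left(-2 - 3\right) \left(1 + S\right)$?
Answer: $-1190$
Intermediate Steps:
$T{\left(S \right)} = -5 - 5 S$ ($T{\left(S \right)} = - 5 \left(1 + S\right) = -5 - 5 S$)
$17 \cdot 7 T{\left(1 \right)} = 17 \cdot 7 \left(-5 - 5\right) = 119 \left(-5 - 5\right) = 119 \left(-10\right) = -1190$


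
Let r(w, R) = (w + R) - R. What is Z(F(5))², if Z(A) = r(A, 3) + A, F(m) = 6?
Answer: 144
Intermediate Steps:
r(w, R) = w (r(w, R) = (R + w) - R = w)
Z(A) = 2*A (Z(A) = A + A = 2*A)
Z(F(5))² = (2*6)² = 12² = 144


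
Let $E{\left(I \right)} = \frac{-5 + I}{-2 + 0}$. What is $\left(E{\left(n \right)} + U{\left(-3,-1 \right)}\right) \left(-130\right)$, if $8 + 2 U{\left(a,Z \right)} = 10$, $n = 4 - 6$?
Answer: $-585$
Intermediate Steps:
$n = -2$ ($n = 4 - 6 = -2$)
$U{\left(a,Z \right)} = 1$ ($U{\left(a,Z \right)} = -4 + \frac{1}{2} \cdot 10 = -4 + 5 = 1$)
$E{\left(I \right)} = \frac{5}{2} - \frac{I}{2}$ ($E{\left(I \right)} = \frac{-5 + I}{-2} = \left(-5 + I\right) \left(- \frac{1}{2}\right) = \frac{5}{2} - \frac{I}{2}$)
$\left(E{\left(n \right)} + U{\left(-3,-1 \right)}\right) \left(-130\right) = \left(\left(\frac{5}{2} - -1\right) + 1\right) \left(-130\right) = \left(\left(\frac{5}{2} + 1\right) + 1\right) \left(-130\right) = \left(\frac{7}{2} + 1\right) \left(-130\right) = \frac{9}{2} \left(-130\right) = -585$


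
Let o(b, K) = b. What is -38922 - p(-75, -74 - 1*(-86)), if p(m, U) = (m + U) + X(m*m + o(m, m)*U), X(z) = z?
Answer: -43584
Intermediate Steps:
p(m, U) = U + m + m² + U*m (p(m, U) = (m + U) + (m*m + m*U) = (U + m) + (m² + U*m) = U + m + m² + U*m)
-38922 - p(-75, -74 - 1*(-86)) = -38922 - ((-74 - 1*(-86)) - 75 + (-75)² + (-74 - 1*(-86))*(-75)) = -38922 - ((-74 + 86) - 75 + 5625 + (-74 + 86)*(-75)) = -38922 - (12 - 75 + 5625 + 12*(-75)) = -38922 - (12 - 75 + 5625 - 900) = -38922 - 1*4662 = -38922 - 4662 = -43584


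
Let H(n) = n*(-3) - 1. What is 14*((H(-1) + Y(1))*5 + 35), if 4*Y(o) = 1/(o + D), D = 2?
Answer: 3815/6 ≈ 635.83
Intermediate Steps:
H(n) = -1 - 3*n (H(n) = -3*n - 1 = -1 - 3*n)
Y(o) = 1/(4*(2 + o)) (Y(o) = 1/(4*(o + 2)) = 1/(4*(2 + o)))
14*((H(-1) + Y(1))*5 + 35) = 14*(((-1 - 3*(-1)) + 1/(4*(2 + 1)))*5 + 35) = 14*(((-1 + 3) + (¼)/3)*5 + 35) = 14*((2 + (¼)*(⅓))*5 + 35) = 14*((2 + 1/12)*5 + 35) = 14*((25/12)*5 + 35) = 14*(125/12 + 35) = 14*(545/12) = 3815/6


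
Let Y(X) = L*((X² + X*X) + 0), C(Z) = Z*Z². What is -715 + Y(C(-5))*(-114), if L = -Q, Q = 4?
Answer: 14249285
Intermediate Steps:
C(Z) = Z³
L = -4 (L = -1*4 = -4)
Y(X) = -8*X² (Y(X) = -4*((X² + X*X) + 0) = -4*((X² + X²) + 0) = -4*(2*X² + 0) = -8*X²)
-715 + Y(C(-5))*(-114) = -715 - 8*((-5)³)²*(-114) = -715 - 8*(-125)²*(-114) = -715 - 8*15625*(-114) = -715 - 125000*(-114) = -715 + 14250000 = 14249285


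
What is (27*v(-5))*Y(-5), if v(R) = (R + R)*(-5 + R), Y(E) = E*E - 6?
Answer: 51300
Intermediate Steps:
Y(E) = -6 + E**2 (Y(E) = E**2 - 6 = -6 + E**2)
v(R) = 2*R*(-5 + R) (v(R) = (2*R)*(-5 + R) = 2*R*(-5 + R))
(27*v(-5))*Y(-5) = (27*(2*(-5)*(-5 - 5)))*(-6 + (-5)**2) = (27*(2*(-5)*(-10)))*(-6 + 25) = (27*100)*19 = 2700*19 = 51300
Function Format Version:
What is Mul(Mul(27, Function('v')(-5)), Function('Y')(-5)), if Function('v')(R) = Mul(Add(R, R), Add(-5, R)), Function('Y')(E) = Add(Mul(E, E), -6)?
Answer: 51300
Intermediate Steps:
Function('Y')(E) = Add(-6, Pow(E, 2)) (Function('Y')(E) = Add(Pow(E, 2), -6) = Add(-6, Pow(E, 2)))
Function('v')(R) = Mul(2, R, Add(-5, R)) (Function('v')(R) = Mul(Mul(2, R), Add(-5, R)) = Mul(2, R, Add(-5, R)))
Mul(Mul(27, Function('v')(-5)), Function('Y')(-5)) = Mul(Mul(27, Mul(2, -5, Add(-5, -5))), Add(-6, Pow(-5, 2))) = Mul(Mul(27, Mul(2, -5, -10)), Add(-6, 25)) = Mul(Mul(27, 100), 19) = Mul(2700, 19) = 51300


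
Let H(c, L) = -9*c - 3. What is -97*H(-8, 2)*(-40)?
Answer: 267720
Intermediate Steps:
H(c, L) = -3 - 9*c
-97*H(-8, 2)*(-40) = -97*(-3 - 9*(-8))*(-40) = -97*(-3 + 72)*(-40) = -97*69*(-40) = -6693*(-40) = 267720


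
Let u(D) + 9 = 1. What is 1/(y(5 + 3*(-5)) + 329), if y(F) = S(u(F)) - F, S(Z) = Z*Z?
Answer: 1/403 ≈ 0.0024814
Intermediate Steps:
u(D) = -8 (u(D) = -9 + 1 = -8)
S(Z) = Z**2
y(F) = 64 - F (y(F) = (-8)**2 - F = 64 - F)
1/(y(5 + 3*(-5)) + 329) = 1/((64 - (5 + 3*(-5))) + 329) = 1/((64 - (5 - 15)) + 329) = 1/((64 - 1*(-10)) + 329) = 1/((64 + 10) + 329) = 1/(74 + 329) = 1/403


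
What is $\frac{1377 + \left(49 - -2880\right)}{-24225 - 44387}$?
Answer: $- \frac{2153}{34306} \approx -0.062759$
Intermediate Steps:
$\frac{1377 + \left(49 - -2880\right)}{-24225 - 44387} = \frac{1377 + \left(49 + 2880\right)}{-68612} = \left(1377 + 2929\right) \left(- \frac{1}{68612}\right) = 4306 \left(- \frac{1}{68612}\right) = - \frac{2153}{34306}$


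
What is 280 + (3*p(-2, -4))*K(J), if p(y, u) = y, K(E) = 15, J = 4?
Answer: 190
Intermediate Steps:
280 + (3*p(-2, -4))*K(J) = 280 + (3*(-2))*15 = 280 - 6*15 = 280 - 90 = 190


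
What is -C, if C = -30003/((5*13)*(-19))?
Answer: -30003/1235 ≈ -24.294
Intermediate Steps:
C = 30003/1235 (C = -30003/(65*(-19)) = -30003/(-1235) = -30003*(-1/1235) = 30003/1235 ≈ 24.294)
-C = -1*30003/1235 = -30003/1235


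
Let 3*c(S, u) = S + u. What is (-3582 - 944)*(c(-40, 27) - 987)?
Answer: 13460324/3 ≈ 4.4868e+6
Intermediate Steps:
c(S, u) = S/3 + u/3 (c(S, u) = (S + u)/3 = S/3 + u/3)
(-3582 - 944)*(c(-40, 27) - 987) = (-3582 - 944)*(((1/3)*(-40) + (1/3)*27) - 987) = -4526*((-40/3 + 9) - 987) = -4526*(-13/3 - 987) = -4526*(-2974/3) = 13460324/3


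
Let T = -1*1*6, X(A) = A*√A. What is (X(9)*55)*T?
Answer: -8910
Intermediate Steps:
X(A) = A^(3/2)
T = -6 (T = -1*6 = -6)
(X(9)*55)*T = (9^(3/2)*55)*(-6) = (27*55)*(-6) = 1485*(-6) = -8910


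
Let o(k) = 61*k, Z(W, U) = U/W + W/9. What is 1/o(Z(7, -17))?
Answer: -63/6344 ≈ -0.0099306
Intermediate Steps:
Z(W, U) = W/9 + U/W (Z(W, U) = U/W + W*(⅑) = U/W + W/9 = W/9 + U/W)
1/o(Z(7, -17)) = 1/(61*((⅑)*7 - 17/7)) = 1/(61*(7/9 - 17*⅐)) = 1/(61*(7/9 - 17/7)) = 1/(61*(-104/63)) = 1/(-6344/63) = -63/6344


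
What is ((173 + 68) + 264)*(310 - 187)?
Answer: 62115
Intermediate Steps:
((173 + 68) + 264)*(310 - 187) = (241 + 264)*123 = 505*123 = 62115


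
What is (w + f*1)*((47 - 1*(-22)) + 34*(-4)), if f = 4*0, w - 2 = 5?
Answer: -469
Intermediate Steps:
w = 7 (w = 2 + 5 = 7)
f = 0
(w + f*1)*((47 - 1*(-22)) + 34*(-4)) = (7 + 0*1)*((47 - 1*(-22)) + 34*(-4)) = (7 + 0)*((47 + 22) - 136) = 7*(69 - 136) = 7*(-67) = -469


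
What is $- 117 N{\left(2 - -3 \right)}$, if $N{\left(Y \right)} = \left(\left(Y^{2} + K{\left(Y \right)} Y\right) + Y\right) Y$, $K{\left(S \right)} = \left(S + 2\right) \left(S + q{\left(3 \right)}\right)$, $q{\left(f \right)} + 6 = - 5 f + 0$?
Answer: $310050$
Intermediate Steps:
$q{\left(f \right)} = -6 - 5 f$ ($q{\left(f \right)} = -6 + \left(- 5 f + 0\right) = -6 - 5 f$)
$K{\left(S \right)} = \left(-21 + S\right) \left(2 + S\right)$ ($K{\left(S \right)} = \left(S + 2\right) \left(S - 21\right) = \left(2 + S\right) \left(S - 21\right) = \left(2 + S\right) \left(-21 + S\right) = \left(-21 + S\right) \left(2 + S\right)$)
$N{\left(Y \right)} = Y \left(Y + Y^{2} + Y \left(-42 + Y^{2} - 19 Y\right)\right)$ ($N{\left(Y \right)} = \left(\left(Y^{2} + \left(-42 + Y^{2} - 19 Y\right) Y\right) + Y\right) Y = \left(\left(Y^{2} + Y \left(-42 + Y^{2} - 19 Y\right)\right) + Y\right) Y = \left(Y + Y^{2} + Y \left(-42 + Y^{2} - 19 Y\right)\right) Y = Y \left(Y + Y^{2} + Y \left(-42 + Y^{2} - 19 Y\right)\right)$)
$- 117 N{\left(2 - -3 \right)} = - 117 \left(2 - -3\right)^{2} \left(-41 + \left(2 - -3\right)^{2} - 18 \left(2 - -3\right)\right) = - 117 \left(2 + 3\right)^{2} \left(-41 + \left(2 + 3\right)^{2} - 18 \left(2 + 3\right)\right) = - 117 \cdot 5^{2} \left(-41 + 5^{2} - 90\right) = - 117 \cdot 25 \left(-41 + 25 - 90\right) = - 117 \cdot 25 \left(-106\right) = \left(-117\right) \left(-2650\right) = 310050$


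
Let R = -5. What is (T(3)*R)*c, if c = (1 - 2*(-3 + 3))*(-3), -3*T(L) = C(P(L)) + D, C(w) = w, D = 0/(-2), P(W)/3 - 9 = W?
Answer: -180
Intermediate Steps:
P(W) = 27 + 3*W
D = 0 (D = 0*(-½) = 0)
T(L) = -9 - L (T(L) = -((27 + 3*L) + 0)/3 = -(27 + 3*L)/3 = -9 - L)
c = -3 (c = (1 - 2*0)*(-3) = (1 + 0)*(-3) = 1*(-3) = -3)
(T(3)*R)*c = ((-9 - 1*3)*(-5))*(-3) = ((-9 - 3)*(-5))*(-3) = -12*(-5)*(-3) = 60*(-3) = -180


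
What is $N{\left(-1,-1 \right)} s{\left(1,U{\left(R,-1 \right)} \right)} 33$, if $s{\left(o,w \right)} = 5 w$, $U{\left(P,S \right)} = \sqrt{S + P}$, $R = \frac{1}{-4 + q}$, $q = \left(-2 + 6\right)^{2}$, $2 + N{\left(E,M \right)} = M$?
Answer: $- \frac{165 i \sqrt{33}}{2} \approx - 473.93 i$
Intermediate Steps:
$N{\left(E,M \right)} = -2 + M$
$q = 16$ ($q = 4^{2} = 16$)
$R = \frac{1}{12}$ ($R = \frac{1}{-4 + 16} = \frac{1}{12} \approx 0.083333$)
$U{\left(P,S \right)} = \sqrt{P + S}$
$N{\left(-1,-1 \right)} s{\left(1,U{\left(R,-1 \right)} \right)} 33 = \left(-2 - 1\right) 5 \sqrt{\frac{1}{12} - 1} \cdot 33 = - 3 \cdot 5 \sqrt{- \frac{11}{12}} \cdot 33 = - 3 \cdot 5 \frac{i \sqrt{33}}{6} \cdot 33 = - 3 \frac{5 i \sqrt{33}}{6} \cdot 33 = - \frac{5 i \sqrt{33}}{2} \cdot 33 = - \frac{165 i \sqrt{33}}{2}$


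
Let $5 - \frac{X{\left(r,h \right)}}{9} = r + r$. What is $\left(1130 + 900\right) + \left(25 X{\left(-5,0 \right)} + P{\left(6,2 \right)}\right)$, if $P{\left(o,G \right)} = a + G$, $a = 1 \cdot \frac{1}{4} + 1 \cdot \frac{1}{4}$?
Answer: $\frac{10815}{2} \approx 5407.5$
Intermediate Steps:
$X{\left(r,h \right)} = 45 - 18 r$ ($X{\left(r,h \right)} = 45 - 9 \left(r + r\right) = 45 - 9 \cdot 2 r = 45 - 18 r$)
$a = \frac{1}{2}$ ($a = 1 \cdot \frac{1}{4} + 1 \cdot \frac{1}{4} = \frac{1}{4} + \frac{1}{4} = \frac{1}{2} \approx 0.5$)
$P{\left(o,G \right)} = \frac{1}{2} + G$
$\left(1130 + 900\right) + \left(25 X{\left(-5,0 \right)} + P{\left(6,2 \right)}\right) = \left(1130 + 900\right) + \left(25 \left(45 - -90\right) + \left(\frac{1}{2} + 2\right)\right) = 2030 + \left(25 \left(45 + 90\right) + \frac{5}{2}\right) = 2030 + \left(25 \cdot 135 + \frac{5}{2}\right) = 2030 + \left(3375 + \frac{5}{2}\right) = 2030 + \frac{6755}{2} = \frac{10815}{2}$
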